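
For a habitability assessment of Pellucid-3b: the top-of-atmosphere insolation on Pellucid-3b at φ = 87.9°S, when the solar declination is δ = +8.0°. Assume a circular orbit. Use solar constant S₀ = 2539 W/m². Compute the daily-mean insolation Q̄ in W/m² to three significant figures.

Q̄ ≈ 0.00 W/m²

cos H₀ = −tan(-87.9°) tan(+8.000°) = 3.8328 ≥ 1 ⇒ polar night, H₀ = 0 and Q̄ = 0.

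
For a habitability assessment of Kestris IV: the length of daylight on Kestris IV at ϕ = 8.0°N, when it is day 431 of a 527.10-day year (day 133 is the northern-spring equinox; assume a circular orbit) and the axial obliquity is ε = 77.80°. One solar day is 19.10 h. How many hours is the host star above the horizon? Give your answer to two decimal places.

Solar longitude: L_s = 360° × (431 − 133)/527.10 = 203.529°.
sin δ = sin 77.80° × sin 203.529° = -0.39019, so δ = -22.967°.
cos h₀ = −tan ϕ · tan δ = −tan(+8.0°) × tan(-22.967°) = 0.0596, so h₀ = 1.5112 rad = 86.59°.
Daylight = 2h₀/(2π) × 19.10 h = (1.5112/π) × 19.10 = 9.19 h.

9.19 h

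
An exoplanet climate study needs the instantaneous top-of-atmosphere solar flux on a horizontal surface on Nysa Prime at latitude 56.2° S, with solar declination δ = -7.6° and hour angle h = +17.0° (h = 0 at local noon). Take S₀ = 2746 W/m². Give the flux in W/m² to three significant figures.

cos θ_z = sin φ sin δ + cos φ cos δ cos h = 0.109903 + 0.527315 = 0.637218.
Flux = S₀ · cos θ_z = 2746 × 0.637218 = 1750 W/m².

1.75e+03 W/m²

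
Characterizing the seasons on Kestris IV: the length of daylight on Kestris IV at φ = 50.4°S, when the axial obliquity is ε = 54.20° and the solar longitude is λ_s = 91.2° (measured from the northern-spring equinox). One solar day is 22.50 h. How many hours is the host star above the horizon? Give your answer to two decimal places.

Solar declination: sin δ = sin ε · sin λ_s = sin 54.20° × sin 91.2° = 0.81089, so δ = +54.183°.
cos H₀ = −tan φ · tan δ = 1.6750 ≥ 1, so the host star never rises (polar night) and H₀ = 0.
Daylight = 2H₀/(2π) × 22.50 h = (0.0000/π) × 22.50 = 0.00 h.

0.00 h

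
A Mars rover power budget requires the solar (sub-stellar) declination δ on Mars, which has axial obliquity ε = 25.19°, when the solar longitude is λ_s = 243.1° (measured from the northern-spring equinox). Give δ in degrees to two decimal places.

sin δ = sin ε · sin λ_s = sin 25.19° × sin 243.1° = -0.379568.
δ = arcsin(-0.379568) = -22.31°.

δ = -22.31°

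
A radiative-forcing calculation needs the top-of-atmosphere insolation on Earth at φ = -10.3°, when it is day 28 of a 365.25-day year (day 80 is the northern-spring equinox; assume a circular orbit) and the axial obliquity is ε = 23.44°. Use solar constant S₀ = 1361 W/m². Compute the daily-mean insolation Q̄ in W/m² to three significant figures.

Q̄ ≈ 444 W/m²

Solar longitude: λ_s = 360° × (28 − 80)/365.25 = -51.253°, i.e. -51.253° + 360° = 308.747°.
sin δ = sin 23.44° × sin 308.747° = -0.31024, so δ = -18.074°.
cos H₀ = −tan(-10.3°) tan(-18.074°) = -0.0593, H₀ = 1.6301 rad.
Bracket: H₀ sin φ sin δ + cos φ cos δ sin H₀ = 1.6301×-0.17880×-0.31024 + 0.98389×0.95066×0.99824 = 0.090423 + 0.933699 = 1.024122.
Q̄ = (S₀/π) × [bracket] = (1361/π) × 1.024122 = 443.7 W/m².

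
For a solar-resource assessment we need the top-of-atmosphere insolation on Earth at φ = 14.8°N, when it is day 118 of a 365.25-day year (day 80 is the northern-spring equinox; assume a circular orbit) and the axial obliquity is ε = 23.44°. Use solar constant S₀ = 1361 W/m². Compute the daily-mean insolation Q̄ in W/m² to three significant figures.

Solar longitude: λ_s = 360° × (118 − 80)/365.25 = 37.454°.
sin δ = sin 23.44° × sin 37.454° = 0.24190, so δ = +13.999°.
cos H₀ = −tan(+14.8°) tan(+13.999°) = -0.0659, H₀ = 1.6367 rad.
Bracket: H₀ sin φ sin δ + cos φ cos δ sin H₀ = 1.6367×0.25545×0.24190 + 0.96682×0.97030×0.99783 = 0.101137 + 0.936070 = 1.037207.
Q̄ = (S₀/π) × [bracket] = (1361/π) × 1.037207 = 449.3 W/m².

Q̄ ≈ 449 W/m²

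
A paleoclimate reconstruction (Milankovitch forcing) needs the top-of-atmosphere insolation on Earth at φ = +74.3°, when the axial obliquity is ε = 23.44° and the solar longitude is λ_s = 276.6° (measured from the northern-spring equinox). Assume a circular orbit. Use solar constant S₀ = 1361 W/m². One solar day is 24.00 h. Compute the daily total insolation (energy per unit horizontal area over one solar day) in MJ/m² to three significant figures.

0.00 MJ/m²

Solar declination: sin δ = sin ε · sin λ_s = sin 23.44° × sin 276.6° = -0.39515, so δ = -23.275°.
cos H₀ = −tan(+74.3°) tan(-23.275°) = 1.5303 ≥ 1 ⇒ polar night, H₀ = 0 and Q̄ = 0.
Daily total = Q̄ × 24.00 h × 3600 s/h = 0.00 MJ/m².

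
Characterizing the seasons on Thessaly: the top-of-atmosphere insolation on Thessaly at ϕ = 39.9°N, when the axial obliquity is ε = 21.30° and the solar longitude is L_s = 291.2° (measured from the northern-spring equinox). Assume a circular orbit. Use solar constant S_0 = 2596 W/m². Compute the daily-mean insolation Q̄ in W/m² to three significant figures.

Solar declination: sin δ = sin ε · sin L_s = sin 21.30° × sin 291.2° = -0.33867, so δ = -19.796°.
cos h₀ = −tan(+39.9°) tan(-19.796°) = 0.3010, h₀ = 1.2651 rad.
Bracket: h₀ sin ϕ sin δ + cos ϕ cos δ sin h₀ = 1.2651×0.64145×-0.33867 + 0.76717×0.94091×0.95364 = -0.274830 + 0.688374 = 0.413544.
Q̄ = (S_0/π) × [bracket] = (2596/π) × 0.413544 = 341.7 W/m².

Q̄ ≈ 342 W/m²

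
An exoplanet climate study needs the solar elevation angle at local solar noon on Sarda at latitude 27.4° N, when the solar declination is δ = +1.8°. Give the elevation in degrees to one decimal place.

64.4°

At local noon the hour angle is zero, so the zenith angle equals |φ − δ| = |+27.4° − (+1.800°)| = 25.600°.
Elevation = 90° − 25.600° = 64.4°.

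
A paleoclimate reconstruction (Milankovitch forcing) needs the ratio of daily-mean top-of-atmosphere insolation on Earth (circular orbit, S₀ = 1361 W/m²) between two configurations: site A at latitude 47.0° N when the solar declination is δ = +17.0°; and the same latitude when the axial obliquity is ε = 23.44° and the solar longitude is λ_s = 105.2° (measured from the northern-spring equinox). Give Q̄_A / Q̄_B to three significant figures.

Q̄_A / Q̄_B ≈ 0.902

— Configuration A (φ=+47.0°):
cos H₀ = −tan(+47.0°) tan(+17.000°) = -0.3279, H₀ = 1.9048 rad.
Bracket: H₀ sin φ sin δ + cos φ cos δ sin H₀ = 1.9048×0.73135×0.29237 + 0.68200×0.95630×0.94473 = 0.407293 + 0.616150 = 1.023443.
Q̄ = (S₀/π) × [bracket] = (1361/π) × 1.023443 = 443.38 W/m².
— Configuration B (φ=+47.0°):
Solar declination: sin δ = sin ε · sin λ_s = sin 23.44° × sin 105.2° = 0.38387, so δ = +22.574°.
cos H₀ = −tan(+47.0°) tan(+22.574°) = -0.4458, H₀ = 2.0329 rad.
Bracket: H₀ sin φ sin δ + cos φ cos δ sin H₀ = 2.0329×0.73135×0.38387 + 0.68200×0.92339×0.89513 = 0.570723 + 0.563710 = 1.134433.
Q̄ = (S₀/π) × [bracket] = (1361/π) × 1.134433 = 491.46 W/m².
Ratio Q̄_A / Q̄_B = 443.38 / 491.46 = 0.9022.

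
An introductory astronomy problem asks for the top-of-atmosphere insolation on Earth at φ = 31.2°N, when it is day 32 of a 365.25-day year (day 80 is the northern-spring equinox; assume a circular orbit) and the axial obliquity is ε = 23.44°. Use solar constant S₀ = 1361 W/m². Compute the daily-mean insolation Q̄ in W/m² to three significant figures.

Q̄ ≈ 257 W/m²

Solar longitude: λ_s = 360° × (32 − 80)/365.25 = -47.310°, i.e. -47.310° + 360° = 312.690°.
sin δ = sin 23.44° × sin 312.690° = -0.29239, so δ = -17.001°.
cos H₀ = −tan(+31.2°) tan(-17.001°) = 0.1852, H₀ = 1.3846 rad.
Bracket: H₀ sin φ sin δ + cos φ cos δ sin H₀ = 1.3846×0.51803×-0.29239 + 0.85536×0.95630×0.98271 = -0.209721 + 0.803838 = 0.594117.
Q̄ = (S₀/π) × [bracket] = (1361/π) × 0.594117 = 257.4 W/m².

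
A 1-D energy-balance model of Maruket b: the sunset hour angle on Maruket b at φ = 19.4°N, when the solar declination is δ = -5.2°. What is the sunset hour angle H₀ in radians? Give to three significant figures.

cos H₀ = −tan φ · tan δ = −tan(+19.4°) × tan(-5.200°) = 0.0320, so H₀ = 1.5387 rad = 88.16°.

H₀ = 1.54 rad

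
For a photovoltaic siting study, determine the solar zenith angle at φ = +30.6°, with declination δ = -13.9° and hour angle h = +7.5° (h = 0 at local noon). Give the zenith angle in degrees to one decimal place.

cos θ_z = sin φ sin δ + cos φ cos δ cos h = -0.122286 + 0.828388 = 0.706102.
θ_z = arccos(0.706102) = 45.1°.

θ_z = 45.1°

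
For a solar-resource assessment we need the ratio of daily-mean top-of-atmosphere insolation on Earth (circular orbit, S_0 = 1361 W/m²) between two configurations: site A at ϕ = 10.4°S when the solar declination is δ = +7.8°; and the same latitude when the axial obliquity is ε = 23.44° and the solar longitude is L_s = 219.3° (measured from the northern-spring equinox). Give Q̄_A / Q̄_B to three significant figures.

Q̄_A / Q̄_B ≈ 0.914

— Configuration A (ϕ=-10.4°):
cos h₀ = −tan(-10.4°) tan(+7.800°) = 0.0251, h₀ = 1.5457 rad.
Bracket: h₀ sin ϕ sin δ + cos ϕ cos δ sin h₀ = 1.5457×-0.18052×0.13572 + 0.98357×0.99075×0.99968 = -0.037870 + 0.974160 = 0.936290.
Q̄ = (S_0/π) × [bracket] = (1361/π) × 0.936290 = 405.62 W/m².
— Configuration B (ϕ=-10.4°):
Solar declination: sin δ = sin ε · sin L_s = sin 23.44° × sin 219.3° = -0.25195, so δ = -14.593°.
cos h₀ = −tan(-10.4°) tan(-14.593°) = -0.0478, h₀ = 1.6186 rad.
Bracket: h₀ sin ϕ sin δ + cos ϕ cos δ sin h₀ = 1.6186×-0.18052×-0.25195 + 0.98357×0.96774×0.99886 = 0.073617 + 0.950755 = 1.024372.
Q̄ = (S_0/π) × [bracket] = (1361/π) × 1.024372 = 443.78 W/m².
Ratio Q̄_A / Q̄_B = 405.62 / 443.78 = 0.9140.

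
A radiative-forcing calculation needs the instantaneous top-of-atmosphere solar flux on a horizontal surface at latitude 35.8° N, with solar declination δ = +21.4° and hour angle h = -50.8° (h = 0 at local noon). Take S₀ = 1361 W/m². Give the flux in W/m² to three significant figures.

cos θ_z = sin φ sin δ + cos φ cos δ cos h = 0.213437 + 0.477274 = 0.690711.
Flux = S₀ · cos θ_z = 1361 × 0.690711 = 940.1 W/m².

940 W/m²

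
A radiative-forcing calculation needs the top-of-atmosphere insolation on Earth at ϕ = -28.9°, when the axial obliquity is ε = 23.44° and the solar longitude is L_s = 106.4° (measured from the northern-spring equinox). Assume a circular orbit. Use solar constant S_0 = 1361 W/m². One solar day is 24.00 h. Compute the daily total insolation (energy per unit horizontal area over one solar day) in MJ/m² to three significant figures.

Solar declination: sin δ = sin ε · sin L_s = sin 23.44° × sin 106.4° = 0.38160, so δ = +22.433°.
cos h₀ = −tan(-28.9°) tan(+22.433°) = 0.2279, h₀ = 1.3409 rad.
Bracket: h₀ sin ϕ sin δ + cos ϕ cos δ sin h₀ = 1.3409×-0.48328×0.38160 + 0.87546×0.92433×0.97368 = -0.247288 + 0.787915 = 0.540627.
Q̄ = (S_0/π) × [bracket] = (1361/π) × 0.540627 = 234.21 W/m².
Daily total = Q̄ × 24.00 h × 3600 s/h = 234.21 × 24.00 × 3600 / 10⁶ = 20.24 MJ/m².

20.2 MJ/m²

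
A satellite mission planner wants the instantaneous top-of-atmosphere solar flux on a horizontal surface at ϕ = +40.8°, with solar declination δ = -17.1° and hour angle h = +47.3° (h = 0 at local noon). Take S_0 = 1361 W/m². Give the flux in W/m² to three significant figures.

406 W/m²

cos θ_z = sin ϕ sin δ + cos ϕ cos δ cos h = -0.192132 + 0.490669 = 0.298537.
Flux = S_0 · cos θ_z = 1361 × 0.298537 = 406.3 W/m².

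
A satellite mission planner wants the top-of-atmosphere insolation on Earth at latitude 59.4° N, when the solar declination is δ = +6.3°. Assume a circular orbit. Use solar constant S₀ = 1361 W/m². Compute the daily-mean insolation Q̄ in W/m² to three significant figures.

Q̄ ≈ 287 W/m²

cos H₀ = −tan(+59.4°) tan(+6.300°) = -0.1867, H₀ = 1.7586 rad.
Bracket: H₀ sin φ sin δ + cos φ cos δ sin H₀ = 1.7586×0.86074×0.10973 + 0.50904×0.99396×0.98242 = 0.166098 + 0.497071 = 0.663169.
Q̄ = (S₀/π) × [bracket] = (1361/π) × 0.663169 = 287.3 W/m².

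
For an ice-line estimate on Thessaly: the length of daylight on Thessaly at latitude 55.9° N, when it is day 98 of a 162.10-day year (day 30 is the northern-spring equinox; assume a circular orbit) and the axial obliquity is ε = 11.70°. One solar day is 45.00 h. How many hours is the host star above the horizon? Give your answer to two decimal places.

Solar longitude: λ_s = 360° × (98 − 30)/162.10 = 151.018°.
sin δ = sin 11.70° × sin 151.018° = 0.09826, so δ = +5.639°.
cos H₀ = −tan φ · tan δ = −tan(+55.9°) × tan(+5.639°) = -0.1458, so H₀ = 1.7172 rad = 98.39°.
Daylight = 2H₀/(2π) × 45.00 h = (1.7172/π) × 45.00 = 24.60 h.

24.60 h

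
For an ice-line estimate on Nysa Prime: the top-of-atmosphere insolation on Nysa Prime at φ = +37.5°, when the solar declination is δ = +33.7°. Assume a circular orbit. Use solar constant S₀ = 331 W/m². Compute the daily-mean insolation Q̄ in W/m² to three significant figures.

Q̄ ≈ 135 W/m²

cos H₀ = −tan(+37.5°) tan(+33.700°) = -0.5117, H₀ = 2.1080 rad.
Bracket: H₀ sin φ sin δ + cos φ cos δ sin H₀ = 2.1080×0.60876×0.55484 + 0.79335×0.83195×0.85914 = 0.712007 + 0.567056 = 1.279063.
Q̄ = (S₀/π) × [bracket] = (331/π) × 1.279063 = 134.8 W/m².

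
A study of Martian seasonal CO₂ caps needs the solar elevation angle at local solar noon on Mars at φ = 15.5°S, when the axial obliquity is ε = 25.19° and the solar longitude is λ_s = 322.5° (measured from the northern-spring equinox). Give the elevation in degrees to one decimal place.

Solar declination: sin δ = sin ε · sin λ_s = sin 25.19° × sin 322.5° = -0.25910, so δ = -15.017°.
At local noon the hour angle is zero, so the zenith angle equals |φ − δ| = |-15.5° − (-15.017°)| = 0.483°.
Elevation = 90° − 0.483° = 89.5°.

89.5°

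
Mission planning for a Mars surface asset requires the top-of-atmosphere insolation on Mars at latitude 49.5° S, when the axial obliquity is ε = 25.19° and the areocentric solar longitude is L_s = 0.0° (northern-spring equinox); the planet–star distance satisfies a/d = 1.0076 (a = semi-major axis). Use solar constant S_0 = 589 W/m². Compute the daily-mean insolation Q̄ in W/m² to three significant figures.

sin δ = sin 25.19° × sin 0.0° = 0.00000, so δ = +0.000°.
cos h₀ = −tan(-49.5°) tan(+0.000°) = 0.0000, h₀ = 1.5708 rad.
Bracket: h₀ sin ϕ sin δ + cos ϕ cos δ sin h₀ = 1.5708×-0.76041×0.00000 + 0.64945×1.00000×1.00000 = -0.000000 + 0.649450 = 0.649450.
Inverse-square distance factor (a/d)² = 1.0076² = 1.015258.
Q̄ = (S_0/π) × 1.015258 × [bracket] = (589/π) × 1.015258 × 0.649450 = 123.6 W/m².

Q̄ ≈ 124 W/m²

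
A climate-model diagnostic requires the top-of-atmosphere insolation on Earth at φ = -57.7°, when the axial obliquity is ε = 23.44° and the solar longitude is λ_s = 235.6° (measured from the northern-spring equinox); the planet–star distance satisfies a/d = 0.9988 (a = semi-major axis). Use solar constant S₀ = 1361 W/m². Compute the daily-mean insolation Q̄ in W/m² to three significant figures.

Solar declination: sin δ = sin ε · sin λ_s = sin 23.44° × sin 235.6° = -0.32822, so δ = -19.161°.
cos H₀ = −tan(-57.7°) tan(-19.161°) = -0.5496, H₀ = 2.1527 rad.
Bracket: H₀ sin φ sin δ + cos φ cos δ sin H₀ = 2.1527×-0.84526×-0.32822 + 0.53435×0.94460×0.83540 = 0.597226 + 0.421666 = 1.018892.
Inverse-square distance factor (a/d)² = 0.9988² = 0.997601.
Q̄ = (S₀/π) × 0.997601 × [bracket] = (1361/π) × 0.997601 × 1.018892 = 440.3 W/m².

Q̄ ≈ 440 W/m²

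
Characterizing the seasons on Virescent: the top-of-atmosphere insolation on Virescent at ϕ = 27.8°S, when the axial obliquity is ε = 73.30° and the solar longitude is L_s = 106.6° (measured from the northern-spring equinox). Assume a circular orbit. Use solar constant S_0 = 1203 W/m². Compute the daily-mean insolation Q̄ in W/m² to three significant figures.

Q̄ ≈ 0.00 W/m²

Solar declination: sin δ = sin ε · sin L_s = sin 73.30° × sin 106.6° = 0.91790, so δ = +66.621°.
cos h₀ = −tan(-27.8°) tan(+66.621°) = 1.2196 ≥ 1 ⇒ polar night, h₀ = 0 and Q̄ = 0.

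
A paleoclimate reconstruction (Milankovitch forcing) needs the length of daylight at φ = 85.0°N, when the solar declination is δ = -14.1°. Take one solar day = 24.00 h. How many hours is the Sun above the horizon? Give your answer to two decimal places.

0.00 h

cos H₀ = −tan φ · tan δ = 2.8710 ≥ 1, so the Sun never rises (polar night) and H₀ = 0.
Daylight = 2H₀/(2π) × 24.00 h = (0.0000/π) × 24.00 = 0.00 h.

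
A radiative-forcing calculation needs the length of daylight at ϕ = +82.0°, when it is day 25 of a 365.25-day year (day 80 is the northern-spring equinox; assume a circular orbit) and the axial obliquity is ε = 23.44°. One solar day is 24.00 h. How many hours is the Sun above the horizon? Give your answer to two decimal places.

Solar longitude: L_s = 360° × (25 − 80)/365.25 = -54.209°, i.e. -54.209° + 360° = 305.791°.
sin δ = sin 23.44° × sin 305.791° = -0.32267, so δ = -18.824°.
cos h₀ = −tan ϕ · tan δ = 2.4257 ≥ 1, so the Sun never rises (polar night) and h₀ = 0.
Daylight = 2h₀/(2π) × 24.00 h = (0.0000/π) × 24.00 = 0.00 h.

0.00 h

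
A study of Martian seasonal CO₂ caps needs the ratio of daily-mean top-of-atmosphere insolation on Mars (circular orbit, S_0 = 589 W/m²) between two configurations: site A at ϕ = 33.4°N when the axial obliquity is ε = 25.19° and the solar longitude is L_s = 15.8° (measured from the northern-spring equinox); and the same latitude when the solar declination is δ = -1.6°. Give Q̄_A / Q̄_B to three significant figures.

Q̄_A / Q̄_B ≈ 1.15

— Configuration A (ϕ=+33.4°):
Solar declination: sin δ = sin ε · sin L_s = sin 25.19° × sin 15.8° = 0.11589, so δ = +6.655°.
cos h₀ = −tan(+33.4°) tan(+6.655°) = -0.0769, h₀ = 1.6478 rad.
Bracket: h₀ sin ϕ sin δ + cos ϕ cos δ sin h₀ = 1.6478×0.55048×0.11589 + 0.83485×0.99326×0.99704 = 0.105122 + 0.826769 = 0.931891.
Q̄ = (S_0/π) × [bracket] = (589/π) × 0.931891 = 174.72 W/m².
— Configuration B (ϕ=+33.4°):
cos h₀ = −tan(+33.4°) tan(-1.600°) = 0.0184, h₀ = 1.5524 rad.
Bracket: h₀ sin ϕ sin δ + cos ϕ cos δ sin h₀ = 1.5524×0.55048×-0.02792 + 0.83485×0.99961×0.99983 = -0.023859 + 0.834383 = 0.810524.
Q̄ = (S_0/π) × [bracket] = (589/π) × 0.810524 = 151.96 W/m².
Ratio Q̄_A / Q̄_B = 174.72 / 151.96 = 1.150.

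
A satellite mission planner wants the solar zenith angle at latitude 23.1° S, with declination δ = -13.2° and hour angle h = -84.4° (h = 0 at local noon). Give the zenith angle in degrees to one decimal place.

cos θ_z = sin φ sin δ + cos φ cos δ cos h = 0.089591 + 0.087387 = 0.176978.
θ_z = arccos(0.176978) = 79.8°.

θ_z = 79.8°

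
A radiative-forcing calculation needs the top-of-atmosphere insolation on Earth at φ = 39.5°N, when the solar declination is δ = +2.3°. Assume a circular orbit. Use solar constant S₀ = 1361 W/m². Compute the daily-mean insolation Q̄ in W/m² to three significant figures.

Q̄ ≈ 352 W/m²

cos H₀ = −tan(+39.5°) tan(+2.300°) = -0.0331, H₀ = 1.6039 rad.
Bracket: H₀ sin φ sin δ + cos φ cos δ sin H₀ = 1.6039×0.63608×0.04013 + 0.77162×0.99919×0.99945 = 0.040941 + 0.770571 = 0.811512.
Q̄ = (S₀/π) × [bracket] = (1361/π) × 0.811512 = 351.6 W/m².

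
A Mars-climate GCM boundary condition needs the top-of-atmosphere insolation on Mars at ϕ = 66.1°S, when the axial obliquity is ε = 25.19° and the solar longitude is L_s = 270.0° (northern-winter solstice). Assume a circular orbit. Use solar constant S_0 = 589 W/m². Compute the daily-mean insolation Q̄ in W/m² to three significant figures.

Solar declination: sin δ = sin ε · sin L_s = sin 25.19° × sin 270.0° = -0.42562, so δ = -25.190°.
cos h₀ = −tan(-66.1°) tan(-25.190°) = -1.0614 ≤ −1 ⇒ polar day, h₀ = π.
Bracket: h₀ sin ϕ sin δ + cos ϕ cos δ sin h₀ = 3.1416×-0.91425×-0.42562 + 0.40514×0.90490×0.00000 = 1.222469 + 0.000000 = 1.222469.
Q̄ = (S_0/π) × [bracket] = (589/π) × 1.222469 = 229.2 W/m².

Q̄ ≈ 229 W/m²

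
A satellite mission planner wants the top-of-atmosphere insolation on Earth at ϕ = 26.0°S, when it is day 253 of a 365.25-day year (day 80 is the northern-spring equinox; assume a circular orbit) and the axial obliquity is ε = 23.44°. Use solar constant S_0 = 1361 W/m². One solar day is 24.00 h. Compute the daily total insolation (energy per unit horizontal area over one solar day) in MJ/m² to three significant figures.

Solar longitude: L_s = 360° × (253 − 80)/365.25 = 170.513°.
sin δ = sin 23.44° × sin 170.513° = 0.06556, so δ = +3.759°.
cos h₀ = −tan(-26.0°) tan(+3.759°) = 0.0320, h₀ = 1.5387 rad.
Bracket: h₀ sin ϕ sin δ + cos ϕ cos δ sin h₀ = 1.5387×-0.43837×0.06556 + 0.89879×0.99785×0.99949 = -0.044222 + 0.896400 = 0.852178.
Q̄ = (S_0/π) × [bracket] = (1361/π) × 0.852178 = 369.18 W/m².
Daily total = Q̄ × 24.00 h × 3600 s/h = 369.18 × 24.00 × 3600 / 10⁶ = 31.90 MJ/m².

31.9 MJ/m²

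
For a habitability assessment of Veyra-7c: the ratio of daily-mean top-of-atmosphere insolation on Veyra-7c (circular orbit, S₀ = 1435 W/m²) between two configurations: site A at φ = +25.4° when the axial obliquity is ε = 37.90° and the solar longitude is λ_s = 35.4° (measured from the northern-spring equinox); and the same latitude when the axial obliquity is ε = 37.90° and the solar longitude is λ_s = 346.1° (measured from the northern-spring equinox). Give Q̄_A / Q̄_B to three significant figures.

Q̄_A / Q̄_B ≈ 1.38

— Configuration A (φ=+25.4°):
Solar declination: sin δ = sin ε · sin λ_s = sin 37.90° × sin 35.4° = 0.35584, so δ = +20.845°.
cos H₀ = −tan(+25.4°) tan(+20.845°) = -0.1808, H₀ = 1.7526 rad.
Bracket: H₀ sin φ sin δ + cos φ cos δ sin H₀ = 1.7526×0.42894×0.35584 + 0.90334×0.93455×0.98352 = 0.267506 + 0.830304 = 1.097810.
Q̄ = (S₀/π) × [bracket] = (1435/π) × 1.097810 = 501.45 W/m².
— Configuration B (φ=+25.4°):
Solar declination: sin δ = sin ε · sin λ_s = sin 37.90° × sin 346.1° = -0.14757, so δ = -8.486°.
cos H₀ = −tan(+25.4°) tan(-8.486°) = 0.0708, H₀ = 1.4999 rad.
Bracket: H₀ sin φ sin δ + cos φ cos δ sin H₀ = 1.4999×0.42894×-0.14757 + 0.90334×0.98905×0.99749 = -0.094942 + 0.891206 = 0.796264.
Q̄ = (S₀/π) × [bracket] = (1435/π) × 0.796264 = 363.71 W/m².
Ratio Q̄_A / Q̄_B = 501.45 / 363.71 = 1.379.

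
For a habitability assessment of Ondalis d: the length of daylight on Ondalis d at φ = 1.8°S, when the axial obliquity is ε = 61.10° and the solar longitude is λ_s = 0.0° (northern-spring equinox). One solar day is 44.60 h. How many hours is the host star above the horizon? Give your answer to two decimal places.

Solar declination: sin δ = sin ε · sin λ_s = sin 61.10° × sin 0.0° = 0.00000, so δ = +0.000°.
cos H₀ = −tan φ · tan δ = −tan(-1.8°) × tan(+0.000°) = 0.0000, so H₀ = 1.5708 rad = 90.00°.
Daylight = 2H₀/(2π) × 44.60 h = (1.5708/π) × 44.60 = 22.30 h.

22.30 h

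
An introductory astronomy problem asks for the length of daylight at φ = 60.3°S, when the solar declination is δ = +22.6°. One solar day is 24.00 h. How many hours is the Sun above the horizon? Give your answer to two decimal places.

cos H₀ = −tan φ · tan δ = −tan(-60.3°) × tan(+22.600°) = 0.7298, so H₀ = 0.7528 rad = 43.13°.
Daylight = 2H₀/(2π) × 24.00 h = (0.7528/π) × 24.00 = 5.75 h.

5.75 h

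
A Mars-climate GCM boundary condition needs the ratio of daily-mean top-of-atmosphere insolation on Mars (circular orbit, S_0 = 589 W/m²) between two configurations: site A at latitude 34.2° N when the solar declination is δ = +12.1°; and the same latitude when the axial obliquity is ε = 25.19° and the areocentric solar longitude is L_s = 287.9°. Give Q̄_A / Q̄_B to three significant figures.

Q̄_A / Q̄_B ≈ 2.31

— Configuration A (ϕ=+34.2°):
cos h₀ = −tan(+34.2°) tan(+12.100°) = -0.1457, h₀ = 1.7170 rad.
Bracket: h₀ sin ϕ sin δ + cos ϕ cos δ sin h₀ = 1.7170×0.56208×0.20962 + 0.82708×0.97778×0.98933 = 0.202302 + 0.800073 = 1.002375.
Q̄ = (S_0/π) × [bracket] = (589/π) × 1.002375 = 187.93 W/m².
— Configuration B (ϕ=+34.2°):
sin δ = sin 25.19° × sin 287.9° = -0.40502, so δ = -23.892°.
cos h₀ = −tan(+34.2°) tan(-23.892°) = 0.3010, h₀ = 1.2650 rad.
Bracket: h₀ sin ϕ sin δ + cos ϕ cos δ sin h₀ = 1.2650×0.56208×-0.40502 + 0.82708×0.91431×0.95361 = -0.287982 + 0.721127 = 0.433145.
Q̄ = (S_0/π) × [bracket] = (589/π) × 0.433145 = 81.208 W/m².
Ratio Q̄_A / Q̄_B = 187.93 / 81.208 = 2.314.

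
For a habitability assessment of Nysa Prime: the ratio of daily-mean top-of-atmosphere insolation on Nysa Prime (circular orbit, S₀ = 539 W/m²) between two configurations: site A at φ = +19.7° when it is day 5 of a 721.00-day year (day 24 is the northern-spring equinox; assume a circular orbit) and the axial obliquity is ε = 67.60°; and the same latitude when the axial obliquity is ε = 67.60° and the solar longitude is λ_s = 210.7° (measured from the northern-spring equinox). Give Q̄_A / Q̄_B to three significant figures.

— Configuration A (φ=+19.7°):
Solar longitude: λ_s = 360° × (5 − 24)/721.00 = -9.487°, i.e. -9.487° + 360° = 350.513°.
sin δ = sin 67.60° × sin 350.513° = -0.15238, so δ = -8.765°.
cos H₀ = −tan(+19.7°) tan(-8.765°) = 0.0552, H₀ = 1.5156 rad.
Bracket: H₀ sin φ sin δ + cos φ cos δ sin H₀ = 1.5156×0.33710×-0.15238 + 0.94147×0.98832×0.99847 = -0.077852 + 0.929050 = 0.851198.
Q̄ = (S₀/π) × [bracket] = (539/π) × 0.851198 = 146.04 W/m².
— Configuration B (φ=+19.7°):
Solar declination: sin δ = sin ε · sin λ_s = sin 67.60° × sin 210.7° = -0.47202, so δ = -28.166°.
cos H₀ = −tan(+19.7°) tan(-28.166°) = 0.1917, H₀ = 1.3779 rad.
Bracket: H₀ sin φ sin δ + cos φ cos δ sin H₀ = 1.3779×0.33710×-0.47202 + 0.94147×0.88159×0.98145 = -0.219249 + 0.814594 = 0.595345.
Q̄ = (S₀/π) × [bracket] = (539/π) × 0.595345 = 102.14 W/m².
Ratio Q̄_A / Q̄_B = 146.04 / 102.14 = 1.430.

Q̄_A / Q̄_B ≈ 1.43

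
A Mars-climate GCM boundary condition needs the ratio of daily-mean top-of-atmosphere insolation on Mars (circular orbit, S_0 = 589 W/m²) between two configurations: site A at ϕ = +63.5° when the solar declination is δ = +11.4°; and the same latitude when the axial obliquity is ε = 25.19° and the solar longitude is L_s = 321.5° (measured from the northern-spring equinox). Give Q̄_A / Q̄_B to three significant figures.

Q̄_A / Q̄_B ≈ 6.01

— Configuration A (ϕ=+63.5°):
cos h₀ = −tan(+63.5°) tan(+11.400°) = -0.4044, h₀ = 1.9871 rad.
Bracket: h₀ sin ϕ sin δ + cos ϕ cos δ sin h₀ = 1.9871×0.89493×0.19766 + 0.44620×0.98027×0.91457 = 0.351502 + 0.400030 = 0.751532.
Q̄ = (S_0/π) × [bracket] = (589/π) × 0.751532 = 140.90 W/m².
— Configuration B (ϕ=+63.5°):
Solar declination: sin δ = sin ε · sin L_s = sin 25.19° × sin 321.5° = -0.26496, so δ = -15.364°.
cos h₀ = −tan(+63.5°) tan(-15.364°) = 0.5511, h₀ = 0.9871 rad.
Bracket: h₀ sin ϕ sin δ + cos ϕ cos δ sin h₀ = 0.9871×0.89493×-0.26496 + 0.44620×0.96426×0.83443 = -0.234062 + 0.359016 = 0.124954.
Q̄ = (S_0/π) × [bracket] = (589/π) × 0.124954 = 23.427 W/m².
Ratio Q̄_A / Q̄_B = 140.90 / 23.427 = 6.014.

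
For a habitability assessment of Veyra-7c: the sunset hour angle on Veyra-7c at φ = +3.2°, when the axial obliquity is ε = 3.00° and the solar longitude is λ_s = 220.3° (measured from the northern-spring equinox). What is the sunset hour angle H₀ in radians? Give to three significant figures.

H₀ = 1.57 rad

Solar declination: sin δ = sin ε · sin λ_s = sin 3.00° × sin 220.3° = -0.03385, so δ = -1.940°.
cos H₀ = −tan φ · tan δ = −tan(+3.2°) × tan(-1.940°) = 0.0019, so H₀ = 1.5689 rad = 89.89°.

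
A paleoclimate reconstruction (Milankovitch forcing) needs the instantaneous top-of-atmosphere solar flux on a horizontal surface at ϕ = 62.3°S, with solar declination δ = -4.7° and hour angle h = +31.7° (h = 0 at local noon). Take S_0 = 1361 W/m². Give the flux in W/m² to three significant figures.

cos θ_z = sin ϕ sin δ + cos ϕ cos δ cos h = 0.072548 + 0.394163 = 0.466711.
Flux = S_0 · cos θ_z = 1361 × 0.466711 = 635.2 W/m².

635 W/m²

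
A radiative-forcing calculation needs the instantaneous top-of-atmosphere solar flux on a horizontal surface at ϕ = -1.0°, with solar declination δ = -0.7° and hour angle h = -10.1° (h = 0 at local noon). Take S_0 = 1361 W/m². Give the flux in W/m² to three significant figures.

cos θ_z = sin ϕ sin δ + cos ϕ cos δ cos h = 0.000213 + 0.984280 = 0.984493.
Flux = S_0 · cos θ_z = 1361 × 0.984493 = 1340 W/m².

1.34e+03 W/m²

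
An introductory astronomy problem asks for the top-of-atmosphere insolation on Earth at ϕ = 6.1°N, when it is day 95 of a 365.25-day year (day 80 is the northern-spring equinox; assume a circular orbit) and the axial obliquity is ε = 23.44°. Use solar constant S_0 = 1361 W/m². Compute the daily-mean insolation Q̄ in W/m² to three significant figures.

Solar longitude: L_s = 360° × (95 − 80)/365.25 = 14.784°.
sin δ = sin 23.44° × sin 14.784° = 0.10151, so δ = +5.826°.
cos h₀ = −tan(+6.1°) tan(+5.826°) = -0.0109, h₀ = 1.5817 rad.
Bracket: h₀ sin ϕ sin δ + cos ϕ cos δ sin h₀ = 1.5817×0.10626×0.10151 + 0.99434×0.99483×0.99994 = 0.017061 + 0.989140 = 1.006201.
Q̄ = (S_0/π) × [bracket] = (1361/π) × 1.006201 = 435.9 W/m².

Q̄ ≈ 436 W/m²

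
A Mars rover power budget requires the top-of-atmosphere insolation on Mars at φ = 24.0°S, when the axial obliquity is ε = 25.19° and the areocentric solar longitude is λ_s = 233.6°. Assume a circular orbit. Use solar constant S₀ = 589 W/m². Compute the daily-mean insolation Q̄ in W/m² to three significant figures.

Q̄ ≈ 204 W/m²

sin δ = sin 25.19° × sin 233.6° = -0.34258, so δ = -20.034°.
cos H₀ = −tan(-24.0°) tan(-20.034°) = -0.1624, H₀ = 1.7339 rad.
Bracket: H₀ sin φ sin δ + cos φ cos δ sin H₀ = 1.7339×-0.40674×-0.34258 + 0.91355×0.93949×0.98673 = 0.241603 + 0.846882 = 1.088485.
Q̄ = (S₀/π) × [bracket] = (589/π) × 1.088485 = 204.1 W/m².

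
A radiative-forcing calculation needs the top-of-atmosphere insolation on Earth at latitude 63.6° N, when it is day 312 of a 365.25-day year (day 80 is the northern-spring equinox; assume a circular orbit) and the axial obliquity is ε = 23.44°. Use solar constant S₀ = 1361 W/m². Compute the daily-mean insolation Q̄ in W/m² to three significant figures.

Solar longitude: λ_s = 360° × (312 − 80)/365.25 = 228.665°.
sin δ = sin 23.44° × sin 228.665° = -0.29869, so δ = -17.379°.
cos H₀ = −tan(+63.6°) tan(-17.379°) = 0.6305, H₀ = 0.8886 rad.
Bracket: H₀ sin φ sin δ + cos φ cos δ sin H₀ = 0.8886×0.89571×-0.29869 + 0.44464×0.95435×0.77621 = -0.237736 + 0.329379 = 0.091643.
Q̄ = (S₀/π) × [bracket] = (1361/π) × 0.091643 = 39.70 W/m².

Q̄ ≈ 39.7 W/m²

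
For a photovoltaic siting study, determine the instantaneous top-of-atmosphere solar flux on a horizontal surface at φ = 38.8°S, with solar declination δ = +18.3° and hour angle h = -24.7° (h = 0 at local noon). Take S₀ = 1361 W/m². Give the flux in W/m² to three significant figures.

647 W/m²

cos θ_z = sin φ sin δ + cos φ cos δ cos h = -0.196749 + 0.672226 = 0.475477.
Flux = S₀ · cos θ_z = 1361 × 0.475477 = 647.1 W/m².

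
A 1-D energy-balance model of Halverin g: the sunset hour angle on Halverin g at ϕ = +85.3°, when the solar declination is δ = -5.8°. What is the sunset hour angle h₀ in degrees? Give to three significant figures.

h₀ = 0.00°

cos h₀ = −tan ϕ · tan δ = 1.2355 ≥ 1, so the host star never rises (polar night) and h₀ = 0.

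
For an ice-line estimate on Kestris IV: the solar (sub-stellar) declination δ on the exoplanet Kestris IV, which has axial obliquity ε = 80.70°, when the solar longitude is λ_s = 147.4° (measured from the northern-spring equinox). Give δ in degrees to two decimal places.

δ = +32.12°

sin δ = sin ε · sin λ_s = sin 80.70° × sin 147.4° = 0.531689.
δ = arcsin(0.531689) = +32.12°.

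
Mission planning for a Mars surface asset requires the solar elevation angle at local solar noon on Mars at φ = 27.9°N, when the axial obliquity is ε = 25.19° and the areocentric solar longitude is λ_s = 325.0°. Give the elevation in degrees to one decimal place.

sin δ = sin 25.19° × sin 325.0° = -0.24413, so δ = -14.130°.
At local noon the hour angle is zero, so the zenith angle equals |φ − δ| = |+27.9° − (-14.130°)| = 42.030°.
Elevation = 90° − 42.030° = 48.0°.

48.0°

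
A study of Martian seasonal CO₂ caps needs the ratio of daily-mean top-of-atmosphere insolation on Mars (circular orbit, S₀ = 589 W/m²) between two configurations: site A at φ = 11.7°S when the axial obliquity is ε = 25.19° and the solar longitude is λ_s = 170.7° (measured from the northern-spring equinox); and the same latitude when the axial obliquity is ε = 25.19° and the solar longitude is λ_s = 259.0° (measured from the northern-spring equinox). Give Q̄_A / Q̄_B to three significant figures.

— Configuration A (φ=-11.7°):
Solar declination: sin δ = sin ε · sin λ_s = sin 25.19° × sin 170.7° = 0.06878, so δ = +3.944°.
cos H₀ = −tan(-11.7°) tan(+3.944°) = 0.0143, H₀ = 1.5565 rad.
Bracket: H₀ sin φ sin δ + cos φ cos δ sin H₀ = 1.5565×-0.20279×0.06878 + 0.97922×0.99763×0.99990 = -0.021710 + 0.976802 = 0.955092.
Q̄ = (S₀/π) × [bracket] = (589/π) × 0.955092 = 179.06 W/m².
— Configuration B (φ=-11.7°):
Solar declination: sin δ = sin ε · sin λ_s = sin 25.19° × sin 259.0° = -0.41780, so δ = -24.696°.
cos H₀ = −tan(-11.7°) tan(-24.696°) = -0.0952, H₀ = 1.6662 rad.
Bracket: H₀ sin φ sin δ + cos φ cos δ sin H₀ = 1.6662×-0.20279×-0.41780 + 0.97922×0.90854×0.99546 = 0.141170 + 0.885621 = 1.026791.
Q̄ = (S₀/π) × [bracket] = (589/π) × 1.026791 = 192.51 W/m².
Ratio Q̄_A / Q̄_B = 179.06 / 192.51 = 0.9301.

Q̄_A / Q̄_B ≈ 0.930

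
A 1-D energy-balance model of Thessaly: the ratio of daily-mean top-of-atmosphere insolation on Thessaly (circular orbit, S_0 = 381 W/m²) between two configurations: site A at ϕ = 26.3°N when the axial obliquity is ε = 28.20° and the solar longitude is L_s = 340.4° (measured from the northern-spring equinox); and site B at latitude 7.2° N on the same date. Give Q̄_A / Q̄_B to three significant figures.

Q̄_A / Q̄_B ≈ 0.820

— Configuration A (ϕ=+26.3°):
Solar declination: sin δ = sin ε · sin L_s = sin 28.20° × sin 340.4° = -0.15852, so δ = -9.121°.
cos h₀ = −tan(+26.3°) tan(-9.121°) = 0.0793, h₀ = 1.4914 rad.
Bracket: h₀ sin ϕ sin δ + cos ϕ cos δ sin h₀ = 1.4914×0.44307×-0.15852 + 0.89649×0.98736×0.99685 = -0.104749 + 0.882370 = 0.777621.
Q̄ = (S_0/π) × [bracket] = (381/π) × 0.777621 = 94.307 W/m².
— Configuration B (ϕ=+7.2°):
cos h₀ = −tan(+7.2°) tan(-9.121°) = 0.0203, h₀ = 1.5505 rad.
Bracket: h₀ sin ϕ sin δ + cos ϕ cos δ sin h₀ = 1.5505×0.12533×-0.15852 + 0.99211×0.98736×0.99979 = -0.030804 + 0.979364 = 0.948560.
Q̄ = (S_0/π) × [bracket] = (381/π) × 0.948560 = 115.04 W/m².
Ratio Q̄_A / Q̄_B = 94.307 / 115.04 = 0.8198.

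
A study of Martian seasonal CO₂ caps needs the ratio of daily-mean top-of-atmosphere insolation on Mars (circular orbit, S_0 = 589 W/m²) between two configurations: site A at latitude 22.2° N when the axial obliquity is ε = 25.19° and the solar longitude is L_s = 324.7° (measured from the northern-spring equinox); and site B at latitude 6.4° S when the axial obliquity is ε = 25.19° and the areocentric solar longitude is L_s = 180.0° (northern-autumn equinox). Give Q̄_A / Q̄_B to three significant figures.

Q̄_A / Q̄_B ≈ 0.761

— Configuration A (ϕ=+22.2°):
Solar declination: sin δ = sin ε · sin L_s = sin 25.19° × sin 324.7° = -0.24595, so δ = -14.238°.
cos h₀ = −tan(+22.2°) tan(-14.238°) = 0.1036, h₀ = 1.4671 rad.
Bracket: h₀ sin ϕ sin δ + cos ϕ cos δ sin h₀ = 1.4671×0.37784×-0.24595 + 0.92587×0.96928×0.99462 = -0.136337 + 0.892599 = 0.756262.
Q̄ = (S_0/π) × [bracket] = (589/π) × 0.756262 = 141.79 W/m².
— Configuration B (ϕ=-6.4°):
sin δ = sin 25.19° × sin 180.0° = 0.00000, so δ = +0.000°.
cos h₀ = −tan(-6.4°) tan(+0.000°) = 0.0000, h₀ = 1.5708 rad.
Bracket: h₀ sin ϕ sin δ + cos ϕ cos δ sin h₀ = 1.5708×-0.11147×0.00000 + 0.99377×1.00000×1.00000 = -0.000000 + 0.993770 = 0.993770.
Q̄ = (S_0/π) × [bracket] = (589/π) × 0.993770 = 186.32 W/m².
Ratio Q̄_A / Q̄_B = 141.79 / 186.32 = 0.7610.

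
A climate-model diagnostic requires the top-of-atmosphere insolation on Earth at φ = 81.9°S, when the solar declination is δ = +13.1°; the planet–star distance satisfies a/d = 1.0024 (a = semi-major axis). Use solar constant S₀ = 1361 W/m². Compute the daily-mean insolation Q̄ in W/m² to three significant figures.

cos H₀ = −tan(-81.9°) tan(+13.100°) = 1.6351 ≥ 1 ⇒ polar night, H₀ = 0 and Q̄ = 0.
Inverse-square distance factor (a/d)² = 1.0024² = 1.004806.

Q̄ ≈ 0.00 W/m²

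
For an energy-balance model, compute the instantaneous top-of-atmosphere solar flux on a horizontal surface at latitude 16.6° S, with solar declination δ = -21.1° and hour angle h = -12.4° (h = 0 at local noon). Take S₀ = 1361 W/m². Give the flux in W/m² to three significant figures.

cos θ_z = sin φ sin δ + cos φ cos δ cos h = 0.102847 + 0.873214 = 0.976061.
Flux = S₀ · cos θ_z = 1361 × 0.976061 = 1328 W/m².

1.33e+03 W/m²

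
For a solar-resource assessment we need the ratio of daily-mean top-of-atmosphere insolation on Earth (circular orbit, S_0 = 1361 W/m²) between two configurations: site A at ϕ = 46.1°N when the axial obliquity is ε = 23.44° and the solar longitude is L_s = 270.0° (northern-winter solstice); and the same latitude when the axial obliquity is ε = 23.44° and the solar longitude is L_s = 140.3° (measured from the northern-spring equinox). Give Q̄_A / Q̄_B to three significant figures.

— Configuration A (ϕ=+46.1°):
Solar declination: sin δ = sin ε · sin L_s = sin 23.44° × sin 270.0° = -0.39779, so δ = -23.440°.
cos h₀ = −tan(+46.1°) tan(-23.440°) = 0.4505, h₀ = 1.1034 rad.
Bracket: h₀ sin ϕ sin δ + cos ϕ cos δ sin h₀ = 1.1034×0.72055×-0.39779 + 0.69340×0.91748×0.89275 = -0.316265 + 0.567950 = 0.251685.
Q̄ = (S_0/π) × [bracket] = (1361/π) × 0.251685 = 109.03 W/m².
— Configuration B (ϕ=+46.1°):
Solar declination: sin δ = sin ε · sin L_s = sin 23.44° × sin 140.3° = 0.25409, so δ = +14.720°.
cos h₀ = −tan(+46.1°) tan(+14.720°) = -0.2730, h₀ = 1.8473 rad.
Bracket: h₀ sin ϕ sin δ + cos ϕ cos δ sin h₀ = 1.8473×0.72055×0.25409 + 0.69340×0.96718×0.96201 = 0.338212 + 0.645165 = 0.983377.
Q̄ = (S_0/π) × [bracket] = (1361/π) × 0.983377 = 426.02 W/m².
Ratio Q̄_A / Q̄_B = 109.03 / 426.02 = 0.2559.

Q̄_A / Q̄_B ≈ 0.256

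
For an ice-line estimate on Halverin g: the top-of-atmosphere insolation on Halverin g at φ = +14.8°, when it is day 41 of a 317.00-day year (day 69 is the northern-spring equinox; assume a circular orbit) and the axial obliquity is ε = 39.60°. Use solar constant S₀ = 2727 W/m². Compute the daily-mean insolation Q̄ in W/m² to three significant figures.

Q̄ ≈ 677 W/m²

Solar longitude: λ_s = 360° × (41 − 69)/317.00 = -31.798°, i.e. -31.798° + 360° = 328.202°.
sin δ = sin 39.60° × sin 328.202° = -0.33588, so δ = -19.626°.
cos H₀ = −tan(+14.8°) tan(-19.626°) = 0.0942, H₀ = 1.4764 rad.
Bracket: H₀ sin φ sin δ + cos φ cos δ sin H₀ = 1.4764×0.25545×-0.33588 + 0.96682×0.94191×0.99555 = -0.126676 + 0.906605 = 0.779929.
Q̄ = (S₀/π) × [bracket] = (2727/π) × 0.779929 = 677.0 W/m².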